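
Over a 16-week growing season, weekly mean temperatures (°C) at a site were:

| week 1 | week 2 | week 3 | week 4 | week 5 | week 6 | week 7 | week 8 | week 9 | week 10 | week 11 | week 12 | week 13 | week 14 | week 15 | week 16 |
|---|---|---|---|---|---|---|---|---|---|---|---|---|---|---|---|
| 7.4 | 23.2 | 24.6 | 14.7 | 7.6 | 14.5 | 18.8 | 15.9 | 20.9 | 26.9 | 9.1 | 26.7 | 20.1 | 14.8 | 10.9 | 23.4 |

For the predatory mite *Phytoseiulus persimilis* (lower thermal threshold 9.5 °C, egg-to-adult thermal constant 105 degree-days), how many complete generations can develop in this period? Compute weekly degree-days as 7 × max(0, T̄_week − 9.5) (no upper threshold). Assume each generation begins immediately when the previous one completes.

8 generations

Weekly DD (7 × max(0, T̄ − 9.5)): 0.0, 95.9, 105.7, 36.4, 0.0, 35.0, 65.1, 44.8, 79.8, 121.8, 0.0, 120.4, 74.2, 37.1, 9.8, 97.3.
Season total = 923.3 DD.
Complete generations = ⌊923.3 / 105⌋ = 8.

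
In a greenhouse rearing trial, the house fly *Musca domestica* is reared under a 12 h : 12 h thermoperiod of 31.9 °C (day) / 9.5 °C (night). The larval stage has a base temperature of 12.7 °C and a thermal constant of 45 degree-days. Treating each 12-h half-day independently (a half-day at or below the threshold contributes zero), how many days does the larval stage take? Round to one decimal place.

4.7 days

Day half: max(0, 31.9 − 12.7) × 0.5 = 19.2 × 0.5 = 9.60 DD.
Night half: max(0, 9.5 − 12.7) × 0.5 = 0.0 × 0.5 = 0.00 DD.
Per 24 h: 9.60 DD/day.
Duration = 45 / 9.60 = 4.688 ≈ 4.7 days.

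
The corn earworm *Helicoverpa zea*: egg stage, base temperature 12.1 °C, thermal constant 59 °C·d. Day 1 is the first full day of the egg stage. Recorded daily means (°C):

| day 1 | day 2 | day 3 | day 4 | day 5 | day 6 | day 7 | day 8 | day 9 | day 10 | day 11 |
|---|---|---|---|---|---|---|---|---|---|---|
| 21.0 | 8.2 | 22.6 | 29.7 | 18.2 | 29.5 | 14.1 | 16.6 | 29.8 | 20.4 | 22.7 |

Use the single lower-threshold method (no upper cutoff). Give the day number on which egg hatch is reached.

Daily DD above 12.1 °C: 8.9, 0.0, 10.5, 17.6, 6.1, 17.4, 2.0, 4.5, 17.7, 8.3, 10.6.
Cumulative: 8.9, 8.9, 19.4, 37.0, 43.1, 60.5, 62.5, 67.0, 84.7, 93.0, 103.6.
The total first reaches 59 DD on day 6.

day 6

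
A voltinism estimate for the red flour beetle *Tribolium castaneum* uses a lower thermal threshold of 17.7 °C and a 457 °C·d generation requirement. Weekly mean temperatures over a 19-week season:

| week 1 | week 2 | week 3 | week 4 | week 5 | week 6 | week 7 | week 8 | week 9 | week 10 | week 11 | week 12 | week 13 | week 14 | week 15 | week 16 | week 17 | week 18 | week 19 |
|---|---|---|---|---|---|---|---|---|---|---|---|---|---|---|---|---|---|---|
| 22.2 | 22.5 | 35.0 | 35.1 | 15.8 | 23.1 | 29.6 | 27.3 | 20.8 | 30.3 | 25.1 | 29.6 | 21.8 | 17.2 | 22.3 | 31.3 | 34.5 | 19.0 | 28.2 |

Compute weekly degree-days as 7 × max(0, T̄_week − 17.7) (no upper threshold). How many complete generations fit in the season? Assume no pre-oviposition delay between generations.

Weekly DD (7 × max(0, T̄ − 17.7)): 31.5, 33.6, 121.1, 121.8, 0.0, 37.8, 83.3, 67.2, 21.7, 88.2, 51.8, 83.3, 28.7, 0.0, 32.2, 95.2, 117.6, 9.1, 73.5.
Season total = 1097.6 DD.
Complete generations = ⌊1097.6 / 457⌋ = 2.

2 generations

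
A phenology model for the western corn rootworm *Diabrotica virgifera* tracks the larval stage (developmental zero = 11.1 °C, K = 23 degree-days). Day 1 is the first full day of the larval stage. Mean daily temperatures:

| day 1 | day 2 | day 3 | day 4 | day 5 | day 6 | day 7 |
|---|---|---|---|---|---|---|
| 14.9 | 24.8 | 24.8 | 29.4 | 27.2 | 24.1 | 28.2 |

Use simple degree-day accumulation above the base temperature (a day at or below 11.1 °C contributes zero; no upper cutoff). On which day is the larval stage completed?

day 3

Daily DD above 11.1 °C: 3.8, 13.7, 13.7, 18.3, 16.1, 13.0, 17.1.
Cumulative: 3.8, 17.5, 31.2, 49.5, 65.6, 78.6, 95.7.
The total first reaches 23 DD on day 3.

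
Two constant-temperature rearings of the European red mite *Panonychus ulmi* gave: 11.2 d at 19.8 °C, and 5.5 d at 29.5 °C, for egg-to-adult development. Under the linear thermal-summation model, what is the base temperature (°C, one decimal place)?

10.4 °C

Linear rate model ⇒ the product D·(T − T_b) is constant across temperatures.
11.2·(19.8 − T_b) = 5.5·(29.5 − T_b)
T_b = (11.2·19.8 − 5.5·29.5) / (11.2 − 5.5) = 59.51 / 5.7 = 10.440 °C ≈ 10.4 °C.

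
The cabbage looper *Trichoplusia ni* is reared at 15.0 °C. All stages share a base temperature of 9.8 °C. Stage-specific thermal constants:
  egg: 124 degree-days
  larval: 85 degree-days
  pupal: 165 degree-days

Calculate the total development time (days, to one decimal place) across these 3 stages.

Daily accumulation at 15.0 °C = 15.0 − 9.8 = 5.2 DD/day.
Total K = 124 + 85 + 165 = 374 DD.
Total duration = 374 / 5.2 = 71.923 ≈ 71.9 days.

71.9 days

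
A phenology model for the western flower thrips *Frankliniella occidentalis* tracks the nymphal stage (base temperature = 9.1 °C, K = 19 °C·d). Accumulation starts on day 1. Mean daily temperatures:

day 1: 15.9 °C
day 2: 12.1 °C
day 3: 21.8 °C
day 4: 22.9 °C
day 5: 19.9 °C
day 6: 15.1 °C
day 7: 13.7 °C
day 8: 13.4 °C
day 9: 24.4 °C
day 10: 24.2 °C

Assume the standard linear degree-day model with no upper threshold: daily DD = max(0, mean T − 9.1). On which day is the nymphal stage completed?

day 3

Daily DD above 9.1 °C: 6.8, 3.0, 12.7, 13.8, 10.8, 6.0, 4.6, 4.3, 15.3, 15.1.
Cumulative: 6.8, 9.8, 22.5, 36.3, 47.1, 53.1, 57.7, 62.0, 77.3, 92.4.
The total first reaches 19 DD on day 3.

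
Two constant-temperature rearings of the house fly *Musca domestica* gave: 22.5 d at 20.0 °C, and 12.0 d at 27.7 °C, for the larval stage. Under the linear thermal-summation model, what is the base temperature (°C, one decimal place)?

Linear rate model ⇒ the product D·(T − T_b) is constant across temperatures.
22.5·(20.0 − T_b) = 12.0·(27.7 − T_b)
T_b = (22.5·20.0 − 12.0·27.7) / (22.5 − 12.0) = 117.60 / 10.5 = 11.200 °C ≈ 11.2 °C.

11.2 °C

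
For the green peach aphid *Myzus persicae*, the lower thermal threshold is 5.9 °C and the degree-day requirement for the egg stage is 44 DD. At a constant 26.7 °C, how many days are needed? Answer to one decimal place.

Daily accumulation = 26.7 − 5.9 = 20.8 DD/day.
Duration = 44 / 20.8 = 2.115 ≈ 2.1 days.

2.1 days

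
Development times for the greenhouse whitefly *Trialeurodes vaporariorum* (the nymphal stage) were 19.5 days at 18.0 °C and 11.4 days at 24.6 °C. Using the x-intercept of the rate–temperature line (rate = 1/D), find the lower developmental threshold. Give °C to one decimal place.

Under the model K = D·(T − T_b), so D₁·(T₁ − T_b) = D₂·(T₂ − T_b).
19.5·(18.0 − T_b) = 11.4·(24.6 − T_b)
T_b = (19.5·18.0 − 11.4·24.6) / (19.5 − 11.4) = 70.56 / 8.1 = 8.711 °C ≈ 8.7 °C.

8.7 °C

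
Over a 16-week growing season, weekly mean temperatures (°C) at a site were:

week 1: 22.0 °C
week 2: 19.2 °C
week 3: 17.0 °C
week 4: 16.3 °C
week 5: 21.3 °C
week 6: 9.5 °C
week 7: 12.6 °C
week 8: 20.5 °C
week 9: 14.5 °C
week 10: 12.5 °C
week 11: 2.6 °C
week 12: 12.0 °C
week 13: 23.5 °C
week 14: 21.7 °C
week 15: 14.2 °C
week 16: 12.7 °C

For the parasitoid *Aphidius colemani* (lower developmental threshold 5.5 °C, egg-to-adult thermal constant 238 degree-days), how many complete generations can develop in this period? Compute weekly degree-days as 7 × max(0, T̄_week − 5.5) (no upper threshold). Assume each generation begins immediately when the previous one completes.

Weekly DD (7 × max(0, T̄ − 5.5)): 115.5, 95.9, 80.5, 75.6, 110.6, 28.0, 49.7, 105.0, 63.0, 49.0, 0.0, 45.5, 126.0, 113.4, 60.9, 50.4.
Season total = 1169.0 DD.
Complete generations = ⌊1169.0 / 238⌋ = 4.

4 generations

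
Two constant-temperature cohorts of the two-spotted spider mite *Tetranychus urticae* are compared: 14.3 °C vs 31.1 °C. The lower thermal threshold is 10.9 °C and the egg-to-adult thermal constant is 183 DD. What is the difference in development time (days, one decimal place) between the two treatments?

At 14.3 °C: 183 / (14.3 − 10.9) = 183 / 3.4 = 53.824 d.
At 31.1 °C: 183 / (31.1 − 10.9) = 183 / 20.2 = 9.059 d.
Difference = |53.824 − 9.059| = 44.764 ≈ 44.8 days.

44.8 days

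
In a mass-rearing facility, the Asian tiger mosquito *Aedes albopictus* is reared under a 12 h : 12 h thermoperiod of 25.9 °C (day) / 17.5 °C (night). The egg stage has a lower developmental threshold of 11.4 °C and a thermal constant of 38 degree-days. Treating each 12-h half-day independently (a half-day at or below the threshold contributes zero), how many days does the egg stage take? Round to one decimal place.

3.7 days

Day half: max(0, 25.9 − 11.4) × 0.5 = 14.5 × 0.5 = 7.25 DD.
Night half: max(0, 17.5 − 11.4) × 0.5 = 6.1 × 0.5 = 3.05 DD.
Per 24 h: 10.30 DD/day.
Duration = 38 / 10.30 = 3.689 ≈ 3.7 days.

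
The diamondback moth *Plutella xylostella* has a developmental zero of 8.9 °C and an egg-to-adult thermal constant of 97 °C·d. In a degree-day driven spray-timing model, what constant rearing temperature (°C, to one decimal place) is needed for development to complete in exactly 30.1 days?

12.1 °C

Required daily accumulation = 97 / 30.1 = 3.223 DD/day.
T = T_base + 3.223 = 8.9 + 3.223 = 12.123 ≈ 12.1 °C.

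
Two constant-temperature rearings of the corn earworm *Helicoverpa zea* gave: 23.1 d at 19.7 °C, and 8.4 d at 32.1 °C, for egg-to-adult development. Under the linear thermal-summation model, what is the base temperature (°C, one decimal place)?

Linear rate model ⇒ the product D·(T − T_b) is constant across temperatures.
23.1·(19.7 − T_b) = 8.4·(32.1 − T_b)
T_b = (23.1·19.7 − 8.4·32.1) / (23.1 − 8.4) = 185.43 / 14.7 = 12.614 °C ≈ 12.6 °C.

12.6 °C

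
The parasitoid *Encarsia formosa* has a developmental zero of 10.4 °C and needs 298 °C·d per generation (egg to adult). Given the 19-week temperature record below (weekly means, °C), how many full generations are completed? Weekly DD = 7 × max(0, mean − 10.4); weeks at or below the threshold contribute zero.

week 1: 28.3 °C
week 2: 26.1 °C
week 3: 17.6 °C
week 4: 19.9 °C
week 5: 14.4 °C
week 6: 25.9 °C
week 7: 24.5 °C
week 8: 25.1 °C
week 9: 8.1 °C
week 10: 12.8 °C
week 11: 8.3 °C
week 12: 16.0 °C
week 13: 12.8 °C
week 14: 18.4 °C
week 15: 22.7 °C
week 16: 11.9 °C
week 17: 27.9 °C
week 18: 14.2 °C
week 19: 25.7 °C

Weekly DD (7 × max(0, T̄ − 10.4)): 125.3, 109.9, 50.4, 66.5, 28.0, 108.5, 98.7, 102.9, 0.0, 16.8, 0.0, 39.2, 16.8, 56.0, 86.1, 10.5, 122.5, 26.6, 107.1.
Season total = 1171.8 DD.
Complete generations = ⌊1171.8 / 298⌋ = 3.

3 generations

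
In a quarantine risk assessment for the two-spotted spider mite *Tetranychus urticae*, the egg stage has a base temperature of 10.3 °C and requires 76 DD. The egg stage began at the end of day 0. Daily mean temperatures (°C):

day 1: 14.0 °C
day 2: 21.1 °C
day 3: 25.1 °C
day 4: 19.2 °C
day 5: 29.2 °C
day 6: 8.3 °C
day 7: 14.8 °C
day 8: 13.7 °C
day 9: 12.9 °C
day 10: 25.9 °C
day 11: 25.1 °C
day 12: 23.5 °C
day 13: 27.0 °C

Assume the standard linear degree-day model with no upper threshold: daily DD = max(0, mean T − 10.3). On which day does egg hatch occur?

Daily DD above 10.3 °C: 3.7, 10.8, 14.8, 8.9, 18.9, 0.0, 4.5, 3.4, 2.6, 15.6, 14.8, 13.2, 16.7.
Cumulative: 3.7, 14.5, 29.3, 38.2, 57.1, 57.1, 61.6, 65.0, 67.6, 83.2, 98.0, 111.2, 127.9.
The total first reaches 76 DD on day 10.

day 10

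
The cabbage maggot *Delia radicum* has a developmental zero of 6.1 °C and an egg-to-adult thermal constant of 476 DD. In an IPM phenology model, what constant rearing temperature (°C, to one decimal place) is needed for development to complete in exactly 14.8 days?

Required daily accumulation = 476 / 14.8 = 32.162 DD/day.
T = T_base + 32.162 = 6.1 + 32.162 = 38.262 ≈ 38.3 °C.

38.3 °C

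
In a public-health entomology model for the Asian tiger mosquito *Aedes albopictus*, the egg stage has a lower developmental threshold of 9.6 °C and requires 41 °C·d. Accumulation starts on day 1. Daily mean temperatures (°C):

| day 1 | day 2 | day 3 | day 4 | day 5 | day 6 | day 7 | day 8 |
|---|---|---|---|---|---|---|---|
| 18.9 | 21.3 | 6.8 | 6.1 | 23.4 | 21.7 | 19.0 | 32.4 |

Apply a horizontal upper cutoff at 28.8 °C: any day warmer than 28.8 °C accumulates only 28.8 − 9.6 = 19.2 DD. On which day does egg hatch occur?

day 6

Daily DD above 9.6 °C (capped at 19.2): 9.3, 11.7, 0.0, 0.0, 13.8, 12.1, 9.4, 19.2.
Cumulative: 9.3, 21.0, 21.0, 21.0, 34.8, 46.9, 56.3, 75.5.
The total first reaches 41 DD on day 6.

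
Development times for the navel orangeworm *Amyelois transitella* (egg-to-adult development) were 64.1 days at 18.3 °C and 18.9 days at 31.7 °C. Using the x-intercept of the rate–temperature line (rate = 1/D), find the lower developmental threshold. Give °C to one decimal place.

12.7 °C

Equal thermal constants: D₁(T₁ − T_b) = D₂(T₂ − T_b).
64.1·(18.3 − T_b) = 18.9·(31.7 − T_b)
T_b = (64.1·18.3 − 18.9·31.7) / (64.1 − 18.9) = 573.90 / 45.2 = 12.697 °C ≈ 12.7 °C.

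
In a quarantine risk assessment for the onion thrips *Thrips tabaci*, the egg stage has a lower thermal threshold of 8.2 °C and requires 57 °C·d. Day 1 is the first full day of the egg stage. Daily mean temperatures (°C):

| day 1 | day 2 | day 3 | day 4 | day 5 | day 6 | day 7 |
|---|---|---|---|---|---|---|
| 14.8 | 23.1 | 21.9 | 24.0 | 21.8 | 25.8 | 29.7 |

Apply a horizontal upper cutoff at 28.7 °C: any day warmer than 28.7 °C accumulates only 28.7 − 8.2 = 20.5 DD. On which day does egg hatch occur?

Daily DD above 8.2 °C (capped at 20.5): 6.6, 14.9, 13.7, 15.8, 13.6, 17.6, 20.5.
Cumulative: 6.6, 21.5, 35.2, 51.0, 64.6, 82.2, 102.7.
The total first reaches 57 DD on day 5.

day 5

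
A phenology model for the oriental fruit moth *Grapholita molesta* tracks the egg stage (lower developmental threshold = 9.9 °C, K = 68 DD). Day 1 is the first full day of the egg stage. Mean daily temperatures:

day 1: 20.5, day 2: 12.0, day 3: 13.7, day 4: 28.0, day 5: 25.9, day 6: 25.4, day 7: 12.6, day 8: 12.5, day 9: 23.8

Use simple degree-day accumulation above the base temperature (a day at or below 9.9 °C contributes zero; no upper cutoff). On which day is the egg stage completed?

day 7

Daily DD above 9.9 °C: 10.6, 2.1, 3.8, 18.1, 16.0, 15.5, 2.7, 2.6, 13.9.
Cumulative: 10.6, 12.7, 16.5, 34.6, 50.6, 66.1, 68.8, 71.4, 85.3.
The total first reaches 68 DD on day 7.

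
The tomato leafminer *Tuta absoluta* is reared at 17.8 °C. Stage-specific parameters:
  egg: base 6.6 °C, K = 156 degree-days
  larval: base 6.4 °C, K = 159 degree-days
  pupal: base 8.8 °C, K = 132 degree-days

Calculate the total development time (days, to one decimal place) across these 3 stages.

42.5 days

egg: 156 / (17.8 − 6.6) = 156 / 11.2 = 13.929 d.
larval: 159 / (17.8 − 6.4) = 159 / 11.4 = 13.947 d.
pupal: 132 / (17.8 − 8.8) = 132 / 9.0 = 14.667 d.
Sum = 42.543 ≈ 42.5 days.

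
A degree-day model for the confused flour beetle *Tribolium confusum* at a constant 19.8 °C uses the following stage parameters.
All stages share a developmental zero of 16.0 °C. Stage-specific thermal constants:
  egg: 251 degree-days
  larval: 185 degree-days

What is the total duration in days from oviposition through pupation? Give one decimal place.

114.7 days

Daily accumulation at 19.8 °C = 19.8 − 16.0 = 3.8 DD/day.
Total K = 251 + 185 = 436 DD.
Total duration = 436 / 3.8 = 114.737 ≈ 114.7 days.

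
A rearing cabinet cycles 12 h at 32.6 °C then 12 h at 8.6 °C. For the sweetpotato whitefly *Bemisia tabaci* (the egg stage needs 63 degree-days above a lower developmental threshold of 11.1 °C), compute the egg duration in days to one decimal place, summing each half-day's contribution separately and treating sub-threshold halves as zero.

Day half: max(0, 32.6 − 11.1) × 0.5 = 21.5 × 0.5 = 10.75 DD.
Night half: max(0, 8.6 − 11.1) × 0.5 = 0.0 × 0.5 = 0.00 DD.
Per 24 h: 10.75 DD/day.
Duration = 63 / 10.75 = 5.860 ≈ 5.9 days.

5.9 days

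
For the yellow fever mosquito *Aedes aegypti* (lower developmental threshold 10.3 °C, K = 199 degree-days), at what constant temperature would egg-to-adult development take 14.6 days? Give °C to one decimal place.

23.9 °C

Required daily accumulation = 199 / 14.6 = 13.630 DD/day.
T = T_base + 13.630 = 10.3 + 13.630 = 23.930 ≈ 23.9 °C.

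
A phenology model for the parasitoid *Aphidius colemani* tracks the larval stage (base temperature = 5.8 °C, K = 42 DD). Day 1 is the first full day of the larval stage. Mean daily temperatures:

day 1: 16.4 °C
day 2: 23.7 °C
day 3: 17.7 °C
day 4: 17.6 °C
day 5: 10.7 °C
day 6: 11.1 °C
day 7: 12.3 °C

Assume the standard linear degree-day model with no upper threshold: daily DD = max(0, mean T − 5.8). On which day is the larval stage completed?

day 4

Daily DD above 5.8 °C: 10.6, 17.9, 11.9, 11.8, 4.9, 5.3, 6.5.
Cumulative: 10.6, 28.5, 40.4, 52.2, 57.1, 62.4, 68.9.
The total first reaches 42 DD on day 4.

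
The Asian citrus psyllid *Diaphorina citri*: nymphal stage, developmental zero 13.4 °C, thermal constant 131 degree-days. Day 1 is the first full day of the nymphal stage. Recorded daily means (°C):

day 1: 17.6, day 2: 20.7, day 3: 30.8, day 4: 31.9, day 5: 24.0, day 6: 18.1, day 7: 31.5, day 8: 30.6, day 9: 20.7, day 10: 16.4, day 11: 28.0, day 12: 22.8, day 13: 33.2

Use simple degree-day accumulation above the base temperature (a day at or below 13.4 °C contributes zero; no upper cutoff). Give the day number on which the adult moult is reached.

Daily DD above 13.4 °C: 4.2, 7.3, 17.4, 18.5, 10.6, 4.7, 18.1, 17.2, 7.3, 3.0, 14.6, 9.4, 19.8.
Cumulative: 4.2, 11.5, 28.9, 47.4, 58.0, 62.7, 80.8, 98.0, 105.3, 108.3, 122.9, 132.3, 152.1.
The total first reaches 131 DD on day 12.

day 12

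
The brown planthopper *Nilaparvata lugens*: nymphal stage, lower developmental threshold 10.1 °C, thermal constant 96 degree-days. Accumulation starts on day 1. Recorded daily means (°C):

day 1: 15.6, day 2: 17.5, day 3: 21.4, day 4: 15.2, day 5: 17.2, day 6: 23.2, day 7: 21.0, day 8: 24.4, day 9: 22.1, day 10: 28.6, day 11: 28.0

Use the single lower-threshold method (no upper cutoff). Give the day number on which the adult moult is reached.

day 10

Daily DD above 10.1 °C: 5.5, 7.4, 11.3, 5.1, 7.1, 13.1, 10.9, 14.3, 12.0, 18.5, 17.9.
Cumulative: 5.5, 12.9, 24.2, 29.3, 36.4, 49.5, 60.4, 74.7, 86.7, 105.2, 123.1.
The total first reaches 96 DD on day 10.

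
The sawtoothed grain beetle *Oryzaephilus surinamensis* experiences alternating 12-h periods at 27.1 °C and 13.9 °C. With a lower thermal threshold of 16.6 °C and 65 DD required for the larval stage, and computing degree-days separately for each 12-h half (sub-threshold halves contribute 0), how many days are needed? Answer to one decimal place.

Day half: max(0, 27.1 − 16.6) × 0.5 = 10.5 × 0.5 = 5.25 DD.
Night half: max(0, 13.9 − 16.6) × 0.5 = 0.0 × 0.5 = 0.00 DD.
Per 24 h: 5.25 DD/day.
Duration = 65 / 5.25 = 12.381 ≈ 12.4 days.

12.4 days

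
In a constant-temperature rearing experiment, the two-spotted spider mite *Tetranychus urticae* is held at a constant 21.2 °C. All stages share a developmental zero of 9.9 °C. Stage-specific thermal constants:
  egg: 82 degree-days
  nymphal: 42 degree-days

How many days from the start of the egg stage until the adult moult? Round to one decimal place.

Daily accumulation at 21.2 °C = 21.2 − 9.9 = 11.3 DD/day.
Total K = 82 + 42 = 124 DD.
Total duration = 124 / 11.3 = 10.973 ≈ 11.0 days.

11.0 days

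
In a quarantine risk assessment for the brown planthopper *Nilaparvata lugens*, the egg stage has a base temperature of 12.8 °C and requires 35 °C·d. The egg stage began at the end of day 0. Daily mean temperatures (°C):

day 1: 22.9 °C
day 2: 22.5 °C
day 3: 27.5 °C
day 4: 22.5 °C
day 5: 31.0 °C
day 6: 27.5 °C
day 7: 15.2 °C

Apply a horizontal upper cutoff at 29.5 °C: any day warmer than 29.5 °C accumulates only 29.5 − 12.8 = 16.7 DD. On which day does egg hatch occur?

day 4

Daily DD above 12.8 °C (capped at 16.7): 10.1, 9.7, 14.7, 9.7, 16.7, 14.7, 2.4.
Cumulative: 10.1, 19.8, 34.5, 44.2, 60.9, 75.6, 78.0.
The total first reaches 35 DD on day 4.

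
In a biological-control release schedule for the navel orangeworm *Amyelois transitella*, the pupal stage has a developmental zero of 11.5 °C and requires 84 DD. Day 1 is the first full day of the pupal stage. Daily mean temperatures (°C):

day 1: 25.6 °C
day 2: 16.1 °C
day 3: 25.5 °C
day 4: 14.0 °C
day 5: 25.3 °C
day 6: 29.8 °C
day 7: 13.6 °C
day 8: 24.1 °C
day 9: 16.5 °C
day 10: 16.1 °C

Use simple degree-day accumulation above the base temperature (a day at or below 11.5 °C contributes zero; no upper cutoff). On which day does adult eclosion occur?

Daily DD above 11.5 °C: 14.1, 4.6, 14.0, 2.5, 13.8, 18.3, 2.1, 12.6, 5.0, 4.6.
Cumulative: 14.1, 18.7, 32.7, 35.2, 49.0, 67.3, 69.4, 82.0, 87.0, 91.6.
The total first reaches 84 DD on day 9.

day 9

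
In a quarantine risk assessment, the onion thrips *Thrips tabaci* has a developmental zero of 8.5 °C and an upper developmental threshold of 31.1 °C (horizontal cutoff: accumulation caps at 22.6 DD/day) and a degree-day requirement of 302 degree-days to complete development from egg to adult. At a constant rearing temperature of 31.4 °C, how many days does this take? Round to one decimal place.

Temperature 31.4 °C exceeds the upper threshold, so daily accumulation caps at 31.1 − 8.5 = 22.6 DD/day.
Duration = 302 / 22.6 = 13.363 ≈ 13.4 days.

13.4 days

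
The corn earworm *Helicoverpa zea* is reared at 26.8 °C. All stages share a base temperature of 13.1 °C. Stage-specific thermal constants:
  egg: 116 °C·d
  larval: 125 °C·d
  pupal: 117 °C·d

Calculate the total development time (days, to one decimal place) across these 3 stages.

Daily accumulation at 26.8 °C = 26.8 − 13.1 = 13.7 DD/day.
Total K = 116 + 125 + 117 = 358 DD.
Total duration = 358 / 13.7 = 26.131 ≈ 26.1 days.

26.1 days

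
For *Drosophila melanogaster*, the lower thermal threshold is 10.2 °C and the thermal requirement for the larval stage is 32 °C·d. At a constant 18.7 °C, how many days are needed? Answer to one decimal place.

3.8 days

Daily accumulation = 18.7 − 10.2 = 8.5 DD/day.
Duration = 32 / 8.5 = 3.765 ≈ 3.8 days.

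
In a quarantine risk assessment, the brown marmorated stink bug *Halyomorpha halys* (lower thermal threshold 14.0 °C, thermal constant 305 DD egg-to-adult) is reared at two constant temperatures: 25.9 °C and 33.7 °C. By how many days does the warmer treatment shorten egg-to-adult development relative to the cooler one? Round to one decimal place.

10.1 days

At 25.9 °C: 305 / (25.9 − 14.0) = 305 / 11.9 = 25.630 d.
At 33.7 °C: 305 / (33.7 − 14.0) = 305 / 19.7 = 15.482 d.
Difference = |25.630 − 15.482| = 10.148 ≈ 10.1 days.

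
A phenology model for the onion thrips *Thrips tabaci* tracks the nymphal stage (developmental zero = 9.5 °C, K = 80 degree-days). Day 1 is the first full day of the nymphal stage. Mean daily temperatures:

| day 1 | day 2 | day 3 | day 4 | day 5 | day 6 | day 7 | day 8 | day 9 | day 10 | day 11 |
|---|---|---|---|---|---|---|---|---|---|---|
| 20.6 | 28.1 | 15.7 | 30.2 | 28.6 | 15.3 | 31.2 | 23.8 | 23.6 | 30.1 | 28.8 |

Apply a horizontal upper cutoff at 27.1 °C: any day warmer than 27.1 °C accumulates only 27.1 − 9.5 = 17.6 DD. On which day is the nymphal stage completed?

Daily DD above 9.5 °C (capped at 17.6): 11.1, 17.6, 6.2, 17.6, 17.6, 5.8, 17.6, 14.3, 14.1, 17.6, 17.6.
Cumulative: 11.1, 28.7, 34.9, 52.5, 70.1, 75.9, 93.5, 107.8, 121.9, 139.5, 157.1.
The total first reaches 80 DD on day 7.

day 7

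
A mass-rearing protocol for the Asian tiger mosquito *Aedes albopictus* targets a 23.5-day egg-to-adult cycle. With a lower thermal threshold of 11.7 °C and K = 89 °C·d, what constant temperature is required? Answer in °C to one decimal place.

Required daily accumulation = 89 / 23.5 = 3.787 DD/day.
T = T_base + 3.787 = 11.7 + 3.787 = 15.487 ≈ 15.5 °C.

15.5 °C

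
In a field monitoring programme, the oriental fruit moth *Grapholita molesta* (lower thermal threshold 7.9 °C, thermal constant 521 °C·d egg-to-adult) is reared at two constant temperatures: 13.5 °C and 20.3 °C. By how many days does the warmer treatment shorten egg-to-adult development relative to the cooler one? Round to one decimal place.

51.0 days

At 13.5 °C: 521 / (13.5 − 7.9) = 521 / 5.6 = 93.036 d.
At 20.3 °C: 521 / (20.3 − 7.9) = 521 / 12.4 = 42.016 d.
Difference = |93.036 − 42.016| = 51.020 ≈ 51.0 days.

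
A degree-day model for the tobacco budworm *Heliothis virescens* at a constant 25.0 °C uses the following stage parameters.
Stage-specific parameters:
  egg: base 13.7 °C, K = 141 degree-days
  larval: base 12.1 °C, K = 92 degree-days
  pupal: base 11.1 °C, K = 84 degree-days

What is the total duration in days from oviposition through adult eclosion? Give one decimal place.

egg: 141 / (25.0 − 13.7) = 141 / 11.3 = 12.478 d.
larval: 92 / (25.0 − 12.1) = 92 / 12.9 = 7.132 d.
pupal: 84 / (25.0 − 11.1) = 84 / 13.9 = 6.043 d.
Sum = 25.653 ≈ 25.7 days.

25.7 days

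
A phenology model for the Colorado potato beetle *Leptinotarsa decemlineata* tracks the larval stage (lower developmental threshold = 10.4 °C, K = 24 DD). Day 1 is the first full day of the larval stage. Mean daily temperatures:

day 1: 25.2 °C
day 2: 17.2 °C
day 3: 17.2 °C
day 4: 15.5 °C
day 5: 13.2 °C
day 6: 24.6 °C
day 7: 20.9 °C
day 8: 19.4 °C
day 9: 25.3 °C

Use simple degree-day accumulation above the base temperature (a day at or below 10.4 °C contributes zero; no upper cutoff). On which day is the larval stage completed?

Daily DD above 10.4 °C: 14.8, 6.8, 6.8, 5.1, 2.8, 14.2, 10.5, 9.0, 14.9.
Cumulative: 14.8, 21.6, 28.4, 33.5, 36.3, 50.5, 61.0, 70.0, 84.9.
The total first reaches 24 DD on day 3.

day 3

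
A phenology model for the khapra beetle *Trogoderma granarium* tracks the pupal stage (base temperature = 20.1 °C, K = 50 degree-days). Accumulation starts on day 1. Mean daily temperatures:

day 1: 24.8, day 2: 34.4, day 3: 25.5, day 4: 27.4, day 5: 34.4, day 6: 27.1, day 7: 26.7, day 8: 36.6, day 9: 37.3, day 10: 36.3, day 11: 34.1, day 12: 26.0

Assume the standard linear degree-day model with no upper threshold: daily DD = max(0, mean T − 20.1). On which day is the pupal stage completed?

day 6

Daily DD above 20.1 °C: 4.7, 14.3, 5.4, 7.3, 14.3, 7.0, 6.6, 16.5, 17.2, 16.2, 14.0, 5.9.
Cumulative: 4.7, 19.0, 24.4, 31.7, 46.0, 53.0, 59.6, 76.1, 93.3, 109.5, 123.5, 129.4.
The total first reaches 50 DD on day 6.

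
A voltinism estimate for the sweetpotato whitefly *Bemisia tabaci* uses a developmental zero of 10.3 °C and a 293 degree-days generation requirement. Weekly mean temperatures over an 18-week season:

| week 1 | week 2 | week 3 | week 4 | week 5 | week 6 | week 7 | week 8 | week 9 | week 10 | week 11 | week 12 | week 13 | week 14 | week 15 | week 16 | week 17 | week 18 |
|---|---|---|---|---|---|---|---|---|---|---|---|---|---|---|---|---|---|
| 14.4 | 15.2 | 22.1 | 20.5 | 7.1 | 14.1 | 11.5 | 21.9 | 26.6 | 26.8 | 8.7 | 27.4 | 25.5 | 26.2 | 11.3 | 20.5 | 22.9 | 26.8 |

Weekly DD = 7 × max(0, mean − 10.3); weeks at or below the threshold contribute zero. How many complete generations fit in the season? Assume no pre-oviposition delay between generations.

4 generations

Weekly DD (7 × max(0, T̄ − 10.3)): 28.7, 34.3, 82.6, 71.4, 0.0, 26.6, 8.4, 81.2, 114.1, 115.5, 0.0, 119.7, 106.4, 111.3, 7.0, 71.4, 88.2, 115.5.
Season total = 1182.3 DD.
Complete generations = ⌊1182.3 / 293⌋ = 4.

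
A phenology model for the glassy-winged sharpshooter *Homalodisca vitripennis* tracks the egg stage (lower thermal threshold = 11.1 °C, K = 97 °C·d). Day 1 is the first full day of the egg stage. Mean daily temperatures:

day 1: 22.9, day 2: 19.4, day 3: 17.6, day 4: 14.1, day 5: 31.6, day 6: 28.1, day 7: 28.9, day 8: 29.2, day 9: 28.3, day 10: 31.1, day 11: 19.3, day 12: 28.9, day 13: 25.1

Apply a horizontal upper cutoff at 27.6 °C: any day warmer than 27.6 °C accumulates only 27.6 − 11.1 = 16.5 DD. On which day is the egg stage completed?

day 9

Daily DD above 11.1 °C (capped at 16.5): 11.8, 8.3, 6.5, 3.0, 16.5, 16.5, 16.5, 16.5, 16.5, 16.5, 8.2, 16.5, 14.0.
Cumulative: 11.8, 20.1, 26.6, 29.6, 46.1, 62.6, 79.1, 95.6, 112.1, 128.6, 136.8, 153.3, 167.3.
The total first reaches 97 DD on day 9.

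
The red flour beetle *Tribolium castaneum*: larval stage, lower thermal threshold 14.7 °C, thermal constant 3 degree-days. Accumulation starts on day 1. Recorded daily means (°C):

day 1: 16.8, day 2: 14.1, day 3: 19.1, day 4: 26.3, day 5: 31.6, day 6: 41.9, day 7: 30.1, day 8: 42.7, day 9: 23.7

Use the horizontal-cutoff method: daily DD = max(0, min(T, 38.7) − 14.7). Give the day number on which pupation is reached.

Daily DD above 14.7 °C (capped at 24.0): 2.1, 0.0, 4.4, 11.6, 16.9, 24.0, 15.4, 24.0, 9.0.
Cumulative: 2.1, 2.1, 6.5, 18.1, 35.0, 59.0, 74.4, 98.4, 107.4.
The total first reaches 3 DD on day 3.

day 3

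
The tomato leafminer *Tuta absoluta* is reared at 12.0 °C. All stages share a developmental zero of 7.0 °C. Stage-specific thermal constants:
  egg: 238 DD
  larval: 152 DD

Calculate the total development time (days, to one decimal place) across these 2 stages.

78.0 days

Daily accumulation at 12.0 °C = 12.0 − 7.0 = 5.0 DD/day.
Total K = 238 + 152 = 390 DD.
Total duration = 390 / 5.0 = 78.000 ≈ 78.0 days.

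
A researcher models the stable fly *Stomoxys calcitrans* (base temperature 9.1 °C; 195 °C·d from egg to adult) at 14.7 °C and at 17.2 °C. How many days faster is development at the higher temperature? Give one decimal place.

At 14.7 °C: 195 / (14.7 − 9.1) = 195 / 5.6 = 34.821 d.
At 17.2 °C: 195 / (17.2 − 9.1) = 195 / 8.1 = 24.074 d.
Difference = |34.821 − 24.074| = 10.747 ≈ 10.7 days.

10.7 days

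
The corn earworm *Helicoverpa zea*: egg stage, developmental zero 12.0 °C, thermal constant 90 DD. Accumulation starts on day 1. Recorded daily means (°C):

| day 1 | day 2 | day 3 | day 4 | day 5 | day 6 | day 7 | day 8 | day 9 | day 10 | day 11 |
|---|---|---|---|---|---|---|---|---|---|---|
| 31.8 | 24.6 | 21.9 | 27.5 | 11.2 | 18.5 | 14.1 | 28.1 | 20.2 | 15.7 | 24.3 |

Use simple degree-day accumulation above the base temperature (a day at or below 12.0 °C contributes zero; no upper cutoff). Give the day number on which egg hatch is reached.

day 9

Daily DD above 12.0 °C: 19.8, 12.6, 9.9, 15.5, 0.0, 6.5, 2.1, 16.1, 8.2, 3.7, 12.3.
Cumulative: 19.8, 32.4, 42.3, 57.8, 57.8, 64.3, 66.4, 82.5, 90.7, 94.4, 106.7.
The total first reaches 90 DD on day 9.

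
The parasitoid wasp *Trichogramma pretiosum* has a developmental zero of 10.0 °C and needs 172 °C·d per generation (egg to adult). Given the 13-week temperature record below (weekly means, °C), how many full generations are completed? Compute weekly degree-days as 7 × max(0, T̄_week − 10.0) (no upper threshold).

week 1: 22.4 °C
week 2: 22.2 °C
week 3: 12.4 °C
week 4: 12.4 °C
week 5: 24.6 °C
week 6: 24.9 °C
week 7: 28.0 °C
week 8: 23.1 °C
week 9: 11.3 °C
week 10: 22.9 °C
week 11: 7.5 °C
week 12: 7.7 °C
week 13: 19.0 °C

4 generations

Weekly DD (7 × max(0, T̄ − 10.0)): 86.8, 85.4, 16.8, 16.8, 102.2, 104.3, 126.0, 91.7, 9.1, 90.3, 0.0, 0.0, 63.0.
Season total = 792.4 DD.
Complete generations = ⌊792.4 / 172⌋ = 4.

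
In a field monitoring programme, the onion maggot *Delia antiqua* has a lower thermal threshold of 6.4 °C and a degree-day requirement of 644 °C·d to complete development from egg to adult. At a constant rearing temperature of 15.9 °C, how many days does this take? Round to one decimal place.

67.8 days

Daily accumulation = 15.9 − 6.4 = 9.5 DD/day.
Duration = 644 / 9.5 = 67.789 ≈ 67.8 days.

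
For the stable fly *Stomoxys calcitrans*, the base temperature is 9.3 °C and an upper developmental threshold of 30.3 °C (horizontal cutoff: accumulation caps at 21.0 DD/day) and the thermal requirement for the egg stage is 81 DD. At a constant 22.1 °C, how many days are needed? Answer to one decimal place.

6.3 days

Daily accumulation = 22.1 − 9.3 = 12.8 DD/day.
Duration = 81 / 12.8 = 6.328 ≈ 6.3 days.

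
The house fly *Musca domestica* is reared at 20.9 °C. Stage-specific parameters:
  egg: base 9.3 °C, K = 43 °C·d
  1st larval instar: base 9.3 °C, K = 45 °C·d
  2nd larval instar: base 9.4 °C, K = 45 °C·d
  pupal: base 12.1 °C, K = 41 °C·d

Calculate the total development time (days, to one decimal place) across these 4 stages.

egg: 43 / (20.9 − 9.3) = 43 / 11.6 = 3.707 d.
1st larval instar: 45 / (20.9 − 9.3) = 45 / 11.6 = 3.879 d.
2nd larval instar: 45 / (20.9 − 9.4) = 45 / 11.5 = 3.913 d.
pupal: 41 / (20.9 − 12.1) = 41 / 8.8 = 4.659 d.
Sum = 16.158 ≈ 16.2 days.

16.2 days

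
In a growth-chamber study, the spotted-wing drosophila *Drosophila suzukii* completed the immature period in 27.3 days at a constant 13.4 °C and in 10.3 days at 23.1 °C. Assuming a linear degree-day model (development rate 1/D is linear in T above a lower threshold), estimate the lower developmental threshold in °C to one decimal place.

7.5 °C

Linear rate model ⇒ the product D·(T − T_b) is constant across temperatures.
27.3·(13.4 − T_b) = 10.3·(23.1 − T_b)
T_b = (27.3·13.4 − 10.3·23.1) / (27.3 − 10.3) = 127.89 / 17.0 = 7.523 °C ≈ 7.5 °C.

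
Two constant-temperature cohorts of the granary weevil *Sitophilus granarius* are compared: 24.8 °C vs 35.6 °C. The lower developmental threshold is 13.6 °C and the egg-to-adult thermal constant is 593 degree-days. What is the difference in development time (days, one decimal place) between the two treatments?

At 24.8 °C: 593 / (24.8 − 13.6) = 593 / 11.2 = 52.946 d.
At 35.6 °C: 593 / (35.6 − 13.6) = 593 / 22.0 = 26.955 d.
Difference = |52.946 − 26.955| = 25.992 ≈ 26.0 days.

26.0 days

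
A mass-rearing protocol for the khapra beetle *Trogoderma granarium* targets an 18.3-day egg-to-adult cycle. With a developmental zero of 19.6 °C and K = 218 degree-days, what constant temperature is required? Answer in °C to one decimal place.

Required daily accumulation = 218 / 18.3 = 11.913 DD/day.
T = T_base + 11.913 = 19.6 + 11.913 = 31.513 ≈ 31.5 °C.

31.5 °C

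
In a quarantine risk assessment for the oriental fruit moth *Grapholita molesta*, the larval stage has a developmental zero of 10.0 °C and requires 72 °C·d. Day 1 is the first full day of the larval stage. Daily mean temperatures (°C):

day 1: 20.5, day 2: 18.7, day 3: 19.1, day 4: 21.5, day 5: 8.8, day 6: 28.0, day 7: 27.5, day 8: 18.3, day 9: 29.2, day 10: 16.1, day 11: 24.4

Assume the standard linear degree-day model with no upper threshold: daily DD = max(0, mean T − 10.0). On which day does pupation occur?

Daily DD above 10.0 °C: 10.5, 8.7, 9.1, 11.5, 0.0, 18.0, 17.5, 8.3, 19.2, 6.1, 14.4.
Cumulative: 10.5, 19.2, 28.3, 39.8, 39.8, 57.8, 75.3, 83.6, 102.8, 108.9, 123.3.
The total first reaches 72 DD on day 7.

day 7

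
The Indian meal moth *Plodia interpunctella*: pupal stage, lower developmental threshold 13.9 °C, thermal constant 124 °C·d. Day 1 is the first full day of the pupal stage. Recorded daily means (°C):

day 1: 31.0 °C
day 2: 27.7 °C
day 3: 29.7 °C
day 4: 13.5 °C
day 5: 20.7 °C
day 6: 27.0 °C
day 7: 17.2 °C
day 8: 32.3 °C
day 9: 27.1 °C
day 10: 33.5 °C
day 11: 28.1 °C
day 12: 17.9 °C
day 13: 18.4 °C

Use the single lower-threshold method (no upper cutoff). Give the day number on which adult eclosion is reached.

Daily DD above 13.9 °C: 17.1, 13.8, 15.8, 0.0, 6.8, 13.1, 3.3, 18.4, 13.2, 19.6, 14.2, 4.0, 4.5.
Cumulative: 17.1, 30.9, 46.7, 46.7, 53.5, 66.6, 69.9, 88.3, 101.5, 121.1, 135.3, 139.3, 143.8.
The total first reaches 124 DD on day 11.

day 11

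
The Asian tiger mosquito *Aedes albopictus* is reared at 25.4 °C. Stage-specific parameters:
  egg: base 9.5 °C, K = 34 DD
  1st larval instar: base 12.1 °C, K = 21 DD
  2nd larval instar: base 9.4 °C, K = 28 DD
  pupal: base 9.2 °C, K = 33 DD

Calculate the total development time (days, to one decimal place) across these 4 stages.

7.5 days

egg: 34 / (25.4 − 9.5) = 34 / 15.9 = 2.138 d.
1st larval instar: 21 / (25.4 − 12.1) = 21 / 13.3 = 1.579 d.
2nd larval instar: 28 / (25.4 − 9.4) = 28 / 16.0 = 1.750 d.
pupal: 33 / (25.4 − 9.2) = 33 / 16.2 = 2.037 d.
Sum = 7.504 ≈ 7.5 days.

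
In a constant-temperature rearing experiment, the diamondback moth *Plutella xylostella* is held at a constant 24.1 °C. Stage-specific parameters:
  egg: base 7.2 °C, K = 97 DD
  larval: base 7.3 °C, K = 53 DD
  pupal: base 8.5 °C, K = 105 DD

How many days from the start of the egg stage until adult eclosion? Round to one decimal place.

egg: 97 / (24.1 − 7.2) = 97 / 16.9 = 5.740 d.
larval: 53 / (24.1 − 7.3) = 53 / 16.8 = 3.155 d.
pupal: 105 / (24.1 − 8.5) = 105 / 15.6 = 6.731 d.
Sum = 15.625 ≈ 15.6 days.

15.6 days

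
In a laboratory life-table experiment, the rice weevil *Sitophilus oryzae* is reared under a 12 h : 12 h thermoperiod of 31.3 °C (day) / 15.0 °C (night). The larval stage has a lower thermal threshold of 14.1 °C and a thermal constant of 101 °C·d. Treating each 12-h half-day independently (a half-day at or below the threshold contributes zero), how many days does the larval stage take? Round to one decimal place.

11.2 days

Day half: max(0, 31.3 − 14.1) × 0.5 = 17.2 × 0.5 = 8.60 DD.
Night half: max(0, 15.0 − 14.1) × 0.5 = 0.9 × 0.5 = 0.45 DD.
Per 24 h: 9.05 DD/day.
Duration = 101 / 9.05 = 11.160 ≈ 11.2 days.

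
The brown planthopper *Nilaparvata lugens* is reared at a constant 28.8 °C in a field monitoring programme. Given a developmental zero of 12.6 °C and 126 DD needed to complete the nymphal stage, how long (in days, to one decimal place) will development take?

Daily accumulation = 28.8 − 12.6 = 16.2 DD/day.
Duration = 126 / 16.2 = 7.778 ≈ 7.8 days.

7.8 days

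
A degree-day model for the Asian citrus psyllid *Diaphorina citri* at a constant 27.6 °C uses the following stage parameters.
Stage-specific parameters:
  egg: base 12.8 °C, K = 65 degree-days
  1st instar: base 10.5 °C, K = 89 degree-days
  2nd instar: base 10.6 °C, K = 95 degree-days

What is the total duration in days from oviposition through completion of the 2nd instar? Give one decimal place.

egg: 65 / (27.6 − 12.8) = 65 / 14.8 = 4.392 d.
1st instar: 89 / (27.6 − 10.5) = 89 / 17.1 = 5.205 d.
2nd instar: 95 / (27.6 − 10.6) = 95 / 17.0 = 5.588 d.
Sum = 15.185 ≈ 15.2 days.

15.2 days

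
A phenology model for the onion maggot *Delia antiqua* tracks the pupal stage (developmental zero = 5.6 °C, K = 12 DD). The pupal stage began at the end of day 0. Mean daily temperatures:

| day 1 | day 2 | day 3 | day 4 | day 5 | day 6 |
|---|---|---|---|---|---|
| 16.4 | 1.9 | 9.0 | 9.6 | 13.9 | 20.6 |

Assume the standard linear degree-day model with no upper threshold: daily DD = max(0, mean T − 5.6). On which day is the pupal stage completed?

day 3

Daily DD above 5.6 °C: 10.8, 0.0, 3.4, 4.0, 8.3, 15.0.
Cumulative: 10.8, 10.8, 14.2, 18.2, 26.5, 41.5.
The total first reaches 12 DD on day 3.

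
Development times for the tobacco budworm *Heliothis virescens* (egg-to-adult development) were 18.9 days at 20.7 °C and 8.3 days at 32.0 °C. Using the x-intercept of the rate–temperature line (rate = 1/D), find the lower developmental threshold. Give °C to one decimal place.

Linear rate model ⇒ the product D·(T − T_b) is constant across temperatures.
18.9·(20.7 − T_b) = 8.3·(32.0 − T_b)
T_b = (18.9·20.7 − 8.3·32.0) / (18.9 − 8.3) = 125.63 / 10.6 = 11.852 °C ≈ 11.9 °C.

11.9 °C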